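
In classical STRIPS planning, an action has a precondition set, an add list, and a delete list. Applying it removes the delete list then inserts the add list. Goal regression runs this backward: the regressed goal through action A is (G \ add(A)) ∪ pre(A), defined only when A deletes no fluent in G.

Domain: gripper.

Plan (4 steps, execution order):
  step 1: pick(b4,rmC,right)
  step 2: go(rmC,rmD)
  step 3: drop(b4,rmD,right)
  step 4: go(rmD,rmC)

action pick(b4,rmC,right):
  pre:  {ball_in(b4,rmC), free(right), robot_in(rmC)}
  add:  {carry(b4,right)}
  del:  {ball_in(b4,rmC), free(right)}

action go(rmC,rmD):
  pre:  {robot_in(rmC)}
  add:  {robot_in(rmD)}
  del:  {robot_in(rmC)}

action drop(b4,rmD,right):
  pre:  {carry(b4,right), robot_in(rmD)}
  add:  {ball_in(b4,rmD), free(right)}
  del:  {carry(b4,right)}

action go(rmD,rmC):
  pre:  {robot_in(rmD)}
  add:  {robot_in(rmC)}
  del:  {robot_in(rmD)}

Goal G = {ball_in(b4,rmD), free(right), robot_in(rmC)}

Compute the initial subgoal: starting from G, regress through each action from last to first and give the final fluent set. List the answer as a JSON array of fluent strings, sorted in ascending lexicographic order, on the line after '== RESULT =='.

Regress step by step:
  through step 4 (go(rmD,rmC)): drop {robot_in(rmC)}, keep {ball_in(b4,rmD), free(right)}, require {robot_in(rmD)}
    → {ball_in(b4,rmD), free(right), robot_in(rmD)}
  through step 3 (drop(b4,rmD,right)): drop {ball_in(b4,rmD), free(right)}, keep {robot_in(rmD)}, require {carry(b4,right), robot_in(rmD)}
    → {carry(b4,right), robot_in(rmD)}
  through step 2 (go(rmC,rmD)): drop {robot_in(rmD)}, keep {carry(b4,right)}, require {robot_in(rmC)}
    → {carry(b4,right), robot_in(rmC)}
  through step 1 (pick(b4,rmC,right)): drop {carry(b4,right)}, keep {robot_in(rmC)}, require {ball_in(b4,rmC), free(right), robot_in(rmC)}
    → {ball_in(b4,rmC), free(right), robot_in(rmC)}

== RESULT ==
["ball_in(b4,rmC)", "free(right)", "robot_in(rmC)"]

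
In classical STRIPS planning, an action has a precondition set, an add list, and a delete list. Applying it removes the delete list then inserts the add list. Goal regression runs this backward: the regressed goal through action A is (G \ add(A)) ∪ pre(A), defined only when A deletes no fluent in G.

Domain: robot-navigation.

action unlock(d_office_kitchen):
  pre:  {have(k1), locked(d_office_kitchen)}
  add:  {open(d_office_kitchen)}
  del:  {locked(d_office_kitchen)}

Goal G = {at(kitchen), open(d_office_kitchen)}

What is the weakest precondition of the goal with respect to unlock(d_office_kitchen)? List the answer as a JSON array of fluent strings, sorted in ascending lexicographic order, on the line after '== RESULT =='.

Compute (G \ add) ∪ pre:
  G ∩ del = {}  (empty — regression defined)
  G \ add = {at(kitchen), open(d_office_kitchen)} \ {open(d_office_kitchen)} = {at(kitchen)}
  ∪ pre   = {at(kitchen)} ∪ {have(k1), locked(d_office_kitchen)}
          = {at(kitchen), have(k1), locked(d_office_kitchen)}

== RESULT ==
["at(kitchen)", "have(k1)", "locked(d_office_kitchen)"]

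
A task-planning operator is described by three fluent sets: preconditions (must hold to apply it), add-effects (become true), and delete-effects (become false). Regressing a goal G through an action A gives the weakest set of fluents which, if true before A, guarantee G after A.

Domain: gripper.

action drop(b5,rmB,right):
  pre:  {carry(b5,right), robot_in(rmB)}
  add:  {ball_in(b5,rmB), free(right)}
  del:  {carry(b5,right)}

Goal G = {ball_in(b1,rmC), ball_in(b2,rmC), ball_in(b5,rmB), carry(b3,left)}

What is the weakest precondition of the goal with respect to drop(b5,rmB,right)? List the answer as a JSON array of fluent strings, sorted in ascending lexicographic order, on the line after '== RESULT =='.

Regress:
  G ∩ del = {}  (empty — regression defined)
  G \ add = {ball_in(b1,rmC), ball_in(b2,rmC), ball_in(b5,rmB), carry(b3,left)} \ {ball_in(b5,rmB), free(right)} = {ball_in(b1,rmC), ball_in(b2,rmC), carry(b3,left)}
  ∪ pre   = {ball_in(b1,rmC), ball_in(b2,rmC), carry(b3,left)} ∪ {carry(b5,right), robot_in(rmB)}
          = {ball_in(b1,rmC), ball_in(b2,rmC), carry(b3,left), carry(b5,right), robot_in(rmB)}

== RESULT ==
["ball_in(b1,rmC)", "ball_in(b2,rmC)", "carry(b3,left)", "carry(b5,right)", "robot_in(rmB)"]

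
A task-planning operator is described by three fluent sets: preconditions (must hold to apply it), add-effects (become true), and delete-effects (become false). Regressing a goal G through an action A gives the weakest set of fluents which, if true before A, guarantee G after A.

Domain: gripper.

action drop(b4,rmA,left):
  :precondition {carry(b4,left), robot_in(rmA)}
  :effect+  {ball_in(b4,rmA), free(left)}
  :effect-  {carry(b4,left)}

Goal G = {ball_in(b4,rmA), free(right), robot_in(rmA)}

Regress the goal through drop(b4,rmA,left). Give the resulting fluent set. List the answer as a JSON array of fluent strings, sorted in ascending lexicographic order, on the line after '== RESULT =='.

Compute (G \ add) ∪ pre:
  G ∩ del = {}  (empty — regression defined)
  G \ add = {ball_in(b4,rmA), free(right), robot_in(rmA)} \ {ball_in(b4,rmA), free(left)} = {free(right), robot_in(rmA)}
  ∪ pre   = {free(right), robot_in(rmA)} ∪ {carry(b4,left), robot_in(rmA)}
          = {carry(b4,left), free(right), robot_in(rmA)}

== RESULT ==
["carry(b4,left)", "free(right)", "robot_in(rmA)"]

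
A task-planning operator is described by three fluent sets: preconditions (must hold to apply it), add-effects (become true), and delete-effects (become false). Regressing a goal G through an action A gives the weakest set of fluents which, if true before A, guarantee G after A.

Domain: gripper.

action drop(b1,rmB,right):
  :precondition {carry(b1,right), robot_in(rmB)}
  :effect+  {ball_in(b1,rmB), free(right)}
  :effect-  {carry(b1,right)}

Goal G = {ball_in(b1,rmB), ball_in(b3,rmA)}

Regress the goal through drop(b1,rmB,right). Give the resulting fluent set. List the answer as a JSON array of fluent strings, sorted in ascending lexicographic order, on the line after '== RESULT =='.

Compute (G \ add) ∪ pre:
  G ∩ del = {}  (empty — regression defined)
  G \ add = {ball_in(b1,rmB), ball_in(b3,rmA)} \ {ball_in(b1,rmB), free(right)} = {ball_in(b3,rmA)}
  ∪ pre   = {ball_in(b3,rmA)} ∪ {carry(b1,right), robot_in(rmB)}
          = {ball_in(b3,rmA), carry(b1,right), robot_in(rmB)}

== RESULT ==
["ball_in(b3,rmA)", "carry(b1,right)", "robot_in(rmB)"]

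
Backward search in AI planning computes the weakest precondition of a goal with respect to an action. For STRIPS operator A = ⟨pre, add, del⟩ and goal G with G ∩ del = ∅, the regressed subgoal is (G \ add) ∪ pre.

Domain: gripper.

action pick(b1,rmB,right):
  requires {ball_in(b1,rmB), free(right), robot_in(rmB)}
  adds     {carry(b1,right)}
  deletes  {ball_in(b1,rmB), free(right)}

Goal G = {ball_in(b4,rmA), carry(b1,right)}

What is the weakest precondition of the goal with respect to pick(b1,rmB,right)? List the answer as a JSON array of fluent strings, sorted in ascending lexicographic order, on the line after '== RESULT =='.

Compute (G \ add) ∪ pre:
  G ∩ del = {}  (empty — regression defined)
  G \ add = {ball_in(b4,rmA), carry(b1,right)} \ {carry(b1,right)} = {ball_in(b4,rmA)}
  ∪ pre   = {ball_in(b4,rmA)} ∪ {ball_in(b1,rmB), free(right), robot_in(rmB)}
          = {ball_in(b1,rmB), ball_in(b4,rmA), free(right), robot_in(rmB)}

== RESULT ==
["ball_in(b1,rmB)", "ball_in(b4,rmA)", "free(right)", "robot_in(rmB)"]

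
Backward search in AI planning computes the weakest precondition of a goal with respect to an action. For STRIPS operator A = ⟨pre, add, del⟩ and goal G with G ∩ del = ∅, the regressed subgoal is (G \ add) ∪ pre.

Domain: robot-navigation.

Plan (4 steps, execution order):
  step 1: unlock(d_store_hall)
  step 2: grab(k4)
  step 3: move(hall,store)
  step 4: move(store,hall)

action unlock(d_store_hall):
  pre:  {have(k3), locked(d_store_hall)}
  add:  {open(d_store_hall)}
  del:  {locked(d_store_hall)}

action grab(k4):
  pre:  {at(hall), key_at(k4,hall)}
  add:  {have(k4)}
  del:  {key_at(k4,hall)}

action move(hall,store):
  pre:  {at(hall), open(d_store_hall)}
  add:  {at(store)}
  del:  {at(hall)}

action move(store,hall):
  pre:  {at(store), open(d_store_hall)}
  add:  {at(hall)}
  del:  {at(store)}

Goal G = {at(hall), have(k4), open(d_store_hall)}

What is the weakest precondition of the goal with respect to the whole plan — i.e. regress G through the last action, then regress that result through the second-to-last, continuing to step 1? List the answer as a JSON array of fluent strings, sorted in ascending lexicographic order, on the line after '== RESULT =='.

Regress step by step:
  through step 4 (move(store,hall)): drop {at(hall)}, keep {have(k4), open(d_store_hall)}, require {at(store), open(d_store_hall)}
    → {at(store), have(k4), open(d_store_hall)}
  through step 3 (move(hall,store)): drop {at(store)}, keep {have(k4), open(d_store_hall)}, require {at(hall), open(d_store_hall)}
    → {at(hall), have(k4), open(d_store_hall)}
  through step 2 (grab(k4)): drop {have(k4)}, keep {at(hall), open(d_store_hall)}, require {at(hall), key_at(k4,hall)}
    → {at(hall), key_at(k4,hall), open(d_store_hall)}
  through step 1 (unlock(d_store_hall)): drop {open(d_store_hall)}, keep {at(hall), key_at(k4,hall)}, require {have(k3), locked(d_store_hall)}
    → {at(hall), have(k3), key_at(k4,hall), locked(d_store_hall)}

== RESULT ==
["at(hall)", "have(k3)", "key_at(k4,hall)", "locked(d_store_hall)"]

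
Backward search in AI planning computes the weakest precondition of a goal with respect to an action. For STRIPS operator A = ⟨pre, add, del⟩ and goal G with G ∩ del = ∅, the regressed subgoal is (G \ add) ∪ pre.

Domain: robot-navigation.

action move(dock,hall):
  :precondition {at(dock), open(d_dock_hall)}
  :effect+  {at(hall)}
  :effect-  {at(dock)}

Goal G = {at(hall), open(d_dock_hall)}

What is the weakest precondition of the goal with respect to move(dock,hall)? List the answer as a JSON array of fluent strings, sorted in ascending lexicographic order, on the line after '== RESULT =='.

Regress:
  G ∩ del = {}  (empty — regression defined)
  G \ add = {at(hall), open(d_dock_hall)} \ {at(hall)} = {open(d_dock_hall)}
  ∪ pre   = {open(d_dock_hall)} ∪ {at(dock), open(d_dock_hall)}
          = {at(dock), open(d_dock_hall)}

== RESULT ==
["at(dock)", "open(d_dock_hall)"]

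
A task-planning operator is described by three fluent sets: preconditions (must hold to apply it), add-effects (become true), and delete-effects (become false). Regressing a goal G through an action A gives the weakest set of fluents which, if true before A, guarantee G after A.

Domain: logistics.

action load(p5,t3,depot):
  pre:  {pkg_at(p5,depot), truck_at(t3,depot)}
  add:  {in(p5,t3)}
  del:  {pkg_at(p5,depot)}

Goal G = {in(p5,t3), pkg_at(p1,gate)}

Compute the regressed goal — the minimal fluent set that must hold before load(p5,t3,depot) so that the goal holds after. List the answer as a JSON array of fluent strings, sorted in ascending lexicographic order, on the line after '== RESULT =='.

Regress:
  G ∩ del = {}  (empty — regression defined)
  G \ add = {in(p5,t3), pkg_at(p1,gate)} \ {in(p5,t3)} = {pkg_at(p1,gate)}
  ∪ pre   = {pkg_at(p1,gate)} ∪ {pkg_at(p5,depot), truck_at(t3,depot)}
          = {pkg_at(p1,gate), pkg_at(p5,depot), truck_at(t3,depot)}

== RESULT ==
["pkg_at(p1,gate)", "pkg_at(p5,depot)", "truck_at(t3,depot)"]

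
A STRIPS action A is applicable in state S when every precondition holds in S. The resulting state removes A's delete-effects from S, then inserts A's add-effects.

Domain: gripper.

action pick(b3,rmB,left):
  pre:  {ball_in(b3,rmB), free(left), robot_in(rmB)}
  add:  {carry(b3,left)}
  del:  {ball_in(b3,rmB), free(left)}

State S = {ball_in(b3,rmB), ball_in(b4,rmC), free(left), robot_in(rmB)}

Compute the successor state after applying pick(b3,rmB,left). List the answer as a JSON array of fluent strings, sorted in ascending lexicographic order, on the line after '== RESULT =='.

Compute (S \ del) ∪ add:
  pre ⊆ S: {ball_in(b3,rmB), free(left), robot_in(rmB)} ⊆ S  — applicable
  S \ del = {ball_in(b4,rmC), robot_in(rmB)}
  ∪ add   = {ball_in(b4,rmC), carry(b3,left), robot_in(rmB)}

== RESULT ==
["ball_in(b4,rmC)", "carry(b3,left)", "robot_in(rmB)"]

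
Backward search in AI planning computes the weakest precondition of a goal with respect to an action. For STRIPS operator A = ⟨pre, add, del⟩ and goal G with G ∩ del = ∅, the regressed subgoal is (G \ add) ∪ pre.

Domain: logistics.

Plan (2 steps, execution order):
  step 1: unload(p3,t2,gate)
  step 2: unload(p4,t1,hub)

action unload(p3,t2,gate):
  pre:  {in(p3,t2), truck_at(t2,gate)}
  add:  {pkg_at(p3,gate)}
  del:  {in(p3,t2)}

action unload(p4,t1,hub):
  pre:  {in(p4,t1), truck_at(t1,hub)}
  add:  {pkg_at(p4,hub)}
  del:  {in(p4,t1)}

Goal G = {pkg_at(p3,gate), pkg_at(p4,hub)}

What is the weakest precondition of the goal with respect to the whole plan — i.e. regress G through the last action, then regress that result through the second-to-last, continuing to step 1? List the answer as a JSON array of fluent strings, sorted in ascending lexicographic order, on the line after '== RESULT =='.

Work backward from the goal:
  through step 2 (unload(p4,t1,hub)): drop {pkg_at(p4,hub)}, keep {pkg_at(p3,gate)}, require {in(p4,t1), truck_at(t1,hub)}
    → {in(p4,t1), pkg_at(p3,gate), truck_at(t1,hub)}
  through step 1 (unload(p3,t2,gate)): drop {pkg_at(p3,gate)}, keep {in(p4,t1), truck_at(t1,hub)}, require {in(p3,t2), truck_at(t2,gate)}
    → {in(p3,t2), in(p4,t1), truck_at(t1,hub), truck_at(t2,gate)}

== RESULT ==
["in(p3,t2)", "in(p4,t1)", "truck_at(t1,hub)", "truck_at(t2,gate)"]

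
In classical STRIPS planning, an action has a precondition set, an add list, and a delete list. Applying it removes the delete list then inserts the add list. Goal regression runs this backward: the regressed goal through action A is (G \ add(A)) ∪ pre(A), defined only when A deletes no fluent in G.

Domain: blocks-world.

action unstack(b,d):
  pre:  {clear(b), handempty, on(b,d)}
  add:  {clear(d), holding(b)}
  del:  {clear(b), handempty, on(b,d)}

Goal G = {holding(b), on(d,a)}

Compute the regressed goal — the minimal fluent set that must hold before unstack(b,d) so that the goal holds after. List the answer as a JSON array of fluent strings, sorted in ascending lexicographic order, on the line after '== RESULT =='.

Compute (G \ add) ∪ pre:
  G ∩ del = {}  (empty — regression defined)
  G \ add = {holding(b), on(d,a)} \ {clear(d), holding(b)} = {on(d,a)}
  ∪ pre   = {on(d,a)} ∪ {clear(b), handempty, on(b,d)}
          = {clear(b), handempty, on(b,d), on(d,a)}

== RESULT ==
["clear(b)", "handempty", "on(b,d)", "on(d,a)"]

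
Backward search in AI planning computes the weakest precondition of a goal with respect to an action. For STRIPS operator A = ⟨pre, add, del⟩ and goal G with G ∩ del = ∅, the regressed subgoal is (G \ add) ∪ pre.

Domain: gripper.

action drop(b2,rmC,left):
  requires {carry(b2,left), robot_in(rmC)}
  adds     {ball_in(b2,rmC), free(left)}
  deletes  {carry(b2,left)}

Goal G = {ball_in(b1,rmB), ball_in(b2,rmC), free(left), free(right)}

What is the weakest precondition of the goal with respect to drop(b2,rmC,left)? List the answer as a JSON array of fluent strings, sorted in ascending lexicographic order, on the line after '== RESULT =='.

Regress:
  G ∩ del = {}  (empty — regression defined)
  G \ add = {ball_in(b1,rmB), ball_in(b2,rmC), free(left), free(right)} \ {ball_in(b2,rmC), free(left)} = {ball_in(b1,rmB), free(right)}
  ∪ pre   = {ball_in(b1,rmB), free(right)} ∪ {carry(b2,left), robot_in(rmC)}
          = {ball_in(b1,rmB), carry(b2,left), free(right), robot_in(rmC)}

== RESULT ==
["ball_in(b1,rmB)", "carry(b2,left)", "free(right)", "robot_in(rmC)"]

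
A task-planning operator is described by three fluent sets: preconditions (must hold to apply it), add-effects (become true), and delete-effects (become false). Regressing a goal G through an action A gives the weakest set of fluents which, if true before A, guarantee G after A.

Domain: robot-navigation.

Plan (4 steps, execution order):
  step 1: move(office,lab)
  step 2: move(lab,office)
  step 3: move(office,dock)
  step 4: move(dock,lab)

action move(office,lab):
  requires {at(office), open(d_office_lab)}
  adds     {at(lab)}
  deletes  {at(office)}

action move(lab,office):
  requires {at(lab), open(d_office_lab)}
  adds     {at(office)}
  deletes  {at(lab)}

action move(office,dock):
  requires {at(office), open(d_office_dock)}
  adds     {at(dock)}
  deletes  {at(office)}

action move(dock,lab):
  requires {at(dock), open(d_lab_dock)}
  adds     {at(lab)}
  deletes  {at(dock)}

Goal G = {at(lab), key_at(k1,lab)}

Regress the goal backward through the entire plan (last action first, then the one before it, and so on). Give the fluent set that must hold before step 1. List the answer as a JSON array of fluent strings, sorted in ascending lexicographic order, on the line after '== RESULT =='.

Work backward from the goal:
  through step 4 (move(dock,lab)): drop {at(lab)}, keep {key_at(k1,lab)}, require {at(dock), open(d_lab_dock)}
    → {at(dock), key_at(k1,lab), open(d_lab_dock)}
  through step 3 (move(office,dock)): drop {at(dock)}, keep {key_at(k1,lab), open(d_lab_dock)}, require {at(office), open(d_office_dock)}
    → {at(office), key_at(k1,lab), open(d_lab_dock), open(d_office_dock)}
  through step 2 (move(lab,office)): drop {at(office)}, keep {key_at(k1,lab), open(d_lab_dock), open(d_office_dock)}, require {at(lab), open(d_office_lab)}
    → {at(lab), key_at(k1,lab), open(d_lab_dock), open(d_office_dock), open(d_office_lab)}
  through step 1 (move(office,lab)): drop {at(lab)}, keep {key_at(k1,lab), open(d_lab_dock), open(d_office_dock), open(d_office_lab)}, require {at(office), open(d_office_lab)}
    → {at(office), key_at(k1,lab), open(d_lab_dock), open(d_office_dock), open(d_office_lab)}

== RESULT ==
["at(office)", "key_at(k1,lab)", "open(d_lab_dock)", "open(d_office_dock)", "open(d_office_lab)"]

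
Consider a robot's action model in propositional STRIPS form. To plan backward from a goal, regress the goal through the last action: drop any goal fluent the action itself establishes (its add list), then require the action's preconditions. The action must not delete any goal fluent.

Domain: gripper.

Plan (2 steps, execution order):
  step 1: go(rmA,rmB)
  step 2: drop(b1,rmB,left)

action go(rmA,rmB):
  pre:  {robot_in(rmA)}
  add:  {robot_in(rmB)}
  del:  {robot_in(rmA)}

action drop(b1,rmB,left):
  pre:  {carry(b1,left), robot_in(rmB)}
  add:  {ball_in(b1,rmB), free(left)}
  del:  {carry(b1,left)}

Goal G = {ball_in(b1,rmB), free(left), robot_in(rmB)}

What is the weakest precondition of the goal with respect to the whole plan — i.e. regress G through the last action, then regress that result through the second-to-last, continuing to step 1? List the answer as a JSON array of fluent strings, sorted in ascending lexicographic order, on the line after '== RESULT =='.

Work backward from the goal:
  through step 2 (drop(b1,rmB,left)): drop {ball_in(b1,rmB), free(left)}, keep {robot_in(rmB)}, require {carry(b1,left), robot_in(rmB)}
    → {carry(b1,left), robot_in(rmB)}
  through step 1 (go(rmA,rmB)): drop {robot_in(rmB)}, keep {carry(b1,left)}, require {robot_in(rmA)}
    → {carry(b1,left), robot_in(rmA)}

== RESULT ==
["carry(b1,left)", "robot_in(rmA)"]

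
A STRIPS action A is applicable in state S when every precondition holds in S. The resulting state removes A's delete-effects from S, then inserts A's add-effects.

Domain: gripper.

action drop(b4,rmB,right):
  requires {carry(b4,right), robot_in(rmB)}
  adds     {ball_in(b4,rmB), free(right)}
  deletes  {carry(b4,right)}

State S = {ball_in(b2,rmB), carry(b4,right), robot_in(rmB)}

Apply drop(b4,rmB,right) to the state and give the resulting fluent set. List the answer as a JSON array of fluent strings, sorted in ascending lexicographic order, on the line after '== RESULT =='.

Compute (S \ del) ∪ add:
  pre ⊆ S: {carry(b4,right), robot_in(rmB)} ⊆ S  — applicable
  S \ del = {ball_in(b2,rmB), robot_in(rmB)}
  ∪ add   = {ball_in(b2,rmB), ball_in(b4,rmB), free(right), robot_in(rmB)}

== RESULT ==
["ball_in(b2,rmB)", "ball_in(b4,rmB)", "free(right)", "robot_in(rmB)"]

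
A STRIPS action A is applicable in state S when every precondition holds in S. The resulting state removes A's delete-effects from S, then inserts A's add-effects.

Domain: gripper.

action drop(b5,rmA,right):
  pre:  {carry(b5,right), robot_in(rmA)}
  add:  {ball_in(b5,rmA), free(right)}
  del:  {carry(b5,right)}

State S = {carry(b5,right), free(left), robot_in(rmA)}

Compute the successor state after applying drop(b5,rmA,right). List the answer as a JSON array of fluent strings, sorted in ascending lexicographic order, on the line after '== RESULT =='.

Compute (S \ del) ∪ add:
  pre ⊆ S: {carry(b5,right), robot_in(rmA)} ⊆ S  — applicable
  S \ del = {free(left), robot_in(rmA)}
  ∪ add   = {ball_in(b5,rmA), free(left), free(right), robot_in(rmA)}

== RESULT ==
["ball_in(b5,rmA)", "free(left)", "free(right)", "robot_in(rmA)"]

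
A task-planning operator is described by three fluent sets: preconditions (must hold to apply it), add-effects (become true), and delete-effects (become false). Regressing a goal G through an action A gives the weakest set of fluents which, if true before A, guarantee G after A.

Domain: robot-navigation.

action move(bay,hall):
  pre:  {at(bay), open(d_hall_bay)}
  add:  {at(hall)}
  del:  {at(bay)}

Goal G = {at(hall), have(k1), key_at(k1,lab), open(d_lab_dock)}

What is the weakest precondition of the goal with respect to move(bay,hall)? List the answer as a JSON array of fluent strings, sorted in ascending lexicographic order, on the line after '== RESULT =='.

Regress:
  G ∩ del = {}  (empty — regression defined)
  G \ add = {at(hall), have(k1), key_at(k1,lab), open(d_lab_dock)} \ {at(hall)} = {have(k1), key_at(k1,lab), open(d_lab_dock)}
  ∪ pre   = {have(k1), key_at(k1,lab), open(d_lab_dock)} ∪ {at(bay), open(d_hall_bay)}
          = {at(bay), have(k1), key_at(k1,lab), open(d_hall_bay), open(d_lab_dock)}

== RESULT ==
["at(bay)", "have(k1)", "key_at(k1,lab)", "open(d_hall_bay)", "open(d_lab_dock)"]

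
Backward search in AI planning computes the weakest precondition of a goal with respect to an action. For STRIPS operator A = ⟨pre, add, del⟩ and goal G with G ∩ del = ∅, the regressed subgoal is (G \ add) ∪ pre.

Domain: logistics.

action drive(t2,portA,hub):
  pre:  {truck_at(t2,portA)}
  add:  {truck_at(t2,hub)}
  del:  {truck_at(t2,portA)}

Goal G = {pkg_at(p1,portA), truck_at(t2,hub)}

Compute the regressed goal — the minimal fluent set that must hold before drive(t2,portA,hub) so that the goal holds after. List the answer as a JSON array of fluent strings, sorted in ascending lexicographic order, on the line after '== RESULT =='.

Compute (G \ add) ∪ pre:
  G ∩ del = {}  (empty — regression defined)
  G \ add = {pkg_at(p1,portA), truck_at(t2,hub)} \ {truck_at(t2,hub)} = {pkg_at(p1,portA)}
  ∪ pre   = {pkg_at(p1,portA)} ∪ {truck_at(t2,portA)}
          = {pkg_at(p1,portA), truck_at(t2,portA)}

== RESULT ==
["pkg_at(p1,portA)", "truck_at(t2,portA)"]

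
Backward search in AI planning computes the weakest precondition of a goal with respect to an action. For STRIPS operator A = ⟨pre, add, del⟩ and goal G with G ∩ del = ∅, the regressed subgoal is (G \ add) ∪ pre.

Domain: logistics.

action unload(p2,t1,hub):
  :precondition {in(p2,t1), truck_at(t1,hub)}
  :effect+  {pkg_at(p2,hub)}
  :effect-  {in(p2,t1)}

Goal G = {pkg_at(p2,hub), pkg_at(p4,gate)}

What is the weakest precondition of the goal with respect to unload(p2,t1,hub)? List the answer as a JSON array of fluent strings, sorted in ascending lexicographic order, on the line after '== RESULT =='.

Regress:
  G ∩ del = {}  (empty — regression defined)
  G \ add = {pkg_at(p2,hub), pkg_at(p4,gate)} \ {pkg_at(p2,hub)} = {pkg_at(p4,gate)}
  ∪ pre   = {pkg_at(p4,gate)} ∪ {in(p2,t1), truck_at(t1,hub)}
          = {in(p2,t1), pkg_at(p4,gate), truck_at(t1,hub)}

== RESULT ==
["in(p2,t1)", "pkg_at(p4,gate)", "truck_at(t1,hub)"]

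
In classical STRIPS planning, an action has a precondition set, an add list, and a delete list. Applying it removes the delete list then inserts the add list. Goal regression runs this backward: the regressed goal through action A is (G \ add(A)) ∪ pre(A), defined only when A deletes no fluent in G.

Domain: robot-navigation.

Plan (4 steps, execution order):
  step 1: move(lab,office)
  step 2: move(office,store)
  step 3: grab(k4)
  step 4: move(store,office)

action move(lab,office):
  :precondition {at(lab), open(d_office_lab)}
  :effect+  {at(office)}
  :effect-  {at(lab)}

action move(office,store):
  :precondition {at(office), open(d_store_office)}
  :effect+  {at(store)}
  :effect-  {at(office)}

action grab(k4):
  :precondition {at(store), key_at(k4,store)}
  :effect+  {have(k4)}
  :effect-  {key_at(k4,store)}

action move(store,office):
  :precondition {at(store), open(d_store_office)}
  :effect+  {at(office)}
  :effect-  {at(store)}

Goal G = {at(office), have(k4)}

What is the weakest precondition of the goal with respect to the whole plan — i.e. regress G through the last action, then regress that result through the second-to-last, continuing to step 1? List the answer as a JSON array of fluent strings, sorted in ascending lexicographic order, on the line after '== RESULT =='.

Regress step by step:
  through step 4 (move(store,office)): drop {at(office)}, keep {have(k4)}, require {at(store), open(d_store_office)}
    → {at(store), have(k4), open(d_store_office)}
  through step 3 (grab(k4)): drop {have(k4)}, keep {at(store), open(d_store_office)}, require {at(store), key_at(k4,store)}
    → {at(store), key_at(k4,store), open(d_store_office)}
  through step 2 (move(office,store)): drop {at(store)}, keep {key_at(k4,store), open(d_store_office)}, require {at(office), open(d_store_office)}
    → {at(office), key_at(k4,store), open(d_store_office)}
  through step 1 (move(lab,office)): drop {at(office)}, keep {key_at(k4,store), open(d_store_office)}, require {at(lab), open(d_office_lab)}
    → {at(lab), key_at(k4,store), open(d_office_lab), open(d_store_office)}

== RESULT ==
["at(lab)", "key_at(k4,store)", "open(d_office_lab)", "open(d_store_office)"]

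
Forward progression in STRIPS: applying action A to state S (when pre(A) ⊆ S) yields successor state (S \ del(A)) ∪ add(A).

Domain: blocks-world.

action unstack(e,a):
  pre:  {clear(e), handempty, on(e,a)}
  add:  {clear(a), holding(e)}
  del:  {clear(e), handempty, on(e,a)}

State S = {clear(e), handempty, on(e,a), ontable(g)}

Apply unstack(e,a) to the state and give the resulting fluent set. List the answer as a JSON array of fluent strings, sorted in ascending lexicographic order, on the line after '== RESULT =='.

Compute (S \ del) ∪ add:
  pre ⊆ S: {clear(e), handempty, on(e,a)} ⊆ S  — applicable
  S \ del = {ontable(g)}
  ∪ add   = {clear(a), holding(e), ontable(g)}

== RESULT ==
["clear(a)", "holding(e)", "ontable(g)"]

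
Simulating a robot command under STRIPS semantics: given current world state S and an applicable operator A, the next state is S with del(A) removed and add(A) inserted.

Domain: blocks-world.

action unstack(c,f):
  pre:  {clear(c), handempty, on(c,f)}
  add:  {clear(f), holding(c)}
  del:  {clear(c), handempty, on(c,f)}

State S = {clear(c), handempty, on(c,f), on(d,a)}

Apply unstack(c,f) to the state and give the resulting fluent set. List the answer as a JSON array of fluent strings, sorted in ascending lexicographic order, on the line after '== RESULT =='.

Compute (S \ del) ∪ add:
  pre ⊆ S: {clear(c), handempty, on(c,f)} ⊆ S  — applicable
  S \ del = {on(d,a)}
  ∪ add   = {clear(f), holding(c), on(d,a)}

== RESULT ==
["clear(f)", "holding(c)", "on(d,a)"]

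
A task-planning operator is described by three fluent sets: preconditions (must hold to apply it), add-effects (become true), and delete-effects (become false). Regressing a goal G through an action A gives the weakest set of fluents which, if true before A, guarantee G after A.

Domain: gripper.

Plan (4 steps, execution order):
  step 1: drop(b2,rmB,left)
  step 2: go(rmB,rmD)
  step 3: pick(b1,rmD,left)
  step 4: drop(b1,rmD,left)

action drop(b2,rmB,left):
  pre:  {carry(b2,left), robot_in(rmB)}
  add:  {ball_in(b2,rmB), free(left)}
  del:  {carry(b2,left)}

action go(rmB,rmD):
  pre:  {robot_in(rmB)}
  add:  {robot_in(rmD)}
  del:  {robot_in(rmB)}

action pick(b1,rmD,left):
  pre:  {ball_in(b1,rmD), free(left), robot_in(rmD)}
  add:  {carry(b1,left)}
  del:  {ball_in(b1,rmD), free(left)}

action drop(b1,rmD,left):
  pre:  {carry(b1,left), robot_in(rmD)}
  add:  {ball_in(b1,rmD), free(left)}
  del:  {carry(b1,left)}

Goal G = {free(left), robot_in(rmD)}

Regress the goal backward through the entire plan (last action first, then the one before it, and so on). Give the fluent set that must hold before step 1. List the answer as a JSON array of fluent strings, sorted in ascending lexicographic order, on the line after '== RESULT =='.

Regress step by step:
  through step 4 (drop(b1,rmD,left)): drop {free(left)}, keep {robot_in(rmD)}, require {carry(b1,left), robot_in(rmD)}
    → {carry(b1,left), robot_in(rmD)}
  through step 3 (pick(b1,rmD,left)): drop {carry(b1,left)}, keep {robot_in(rmD)}, require {ball_in(b1,rmD), free(left), robot_in(rmD)}
    → {ball_in(b1,rmD), free(left), robot_in(rmD)}
  through step 2 (go(rmB,rmD)): drop {robot_in(rmD)}, keep {ball_in(b1,rmD), free(left)}, require {robot_in(rmB)}
    → {ball_in(b1,rmD), free(left), robot_in(rmB)}
  through step 1 (drop(b2,rmB,left)): drop {free(left)}, keep {ball_in(b1,rmD), robot_in(rmB)}, require {carry(b2,left), robot_in(rmB)}
    → {ball_in(b1,rmD), carry(b2,left), robot_in(rmB)}

== RESULT ==
["ball_in(b1,rmD)", "carry(b2,left)", "robot_in(rmB)"]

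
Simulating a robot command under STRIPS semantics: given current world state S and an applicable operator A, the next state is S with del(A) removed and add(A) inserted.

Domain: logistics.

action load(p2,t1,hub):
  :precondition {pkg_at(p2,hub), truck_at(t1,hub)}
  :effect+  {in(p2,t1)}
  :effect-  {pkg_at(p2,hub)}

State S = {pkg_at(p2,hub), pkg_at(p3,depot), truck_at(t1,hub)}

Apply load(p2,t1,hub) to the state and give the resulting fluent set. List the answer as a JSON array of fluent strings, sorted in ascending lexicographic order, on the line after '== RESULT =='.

Compute (S \ del) ∪ add:
  pre ⊆ S: {pkg_at(p2,hub), truck_at(t1,hub)} ⊆ S  — applicable
  S \ del = {pkg_at(p3,depot), truck_at(t1,hub)}
  ∪ add   = {in(p2,t1), pkg_at(p3,depot), truck_at(t1,hub)}

== RESULT ==
["in(p2,t1)", "pkg_at(p3,depot)", "truck_at(t1,hub)"]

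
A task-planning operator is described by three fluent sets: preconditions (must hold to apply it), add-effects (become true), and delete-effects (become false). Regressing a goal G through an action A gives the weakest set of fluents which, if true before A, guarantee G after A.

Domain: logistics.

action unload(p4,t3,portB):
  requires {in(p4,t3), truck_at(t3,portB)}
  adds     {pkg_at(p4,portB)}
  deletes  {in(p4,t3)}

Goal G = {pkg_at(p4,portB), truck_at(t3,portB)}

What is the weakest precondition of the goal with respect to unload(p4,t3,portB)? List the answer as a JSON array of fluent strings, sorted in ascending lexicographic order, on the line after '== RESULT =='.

Regress:
  G ∩ del = {}  (empty — regression defined)
  G \ add = {pkg_at(p4,portB), truck_at(t3,portB)} \ {pkg_at(p4,portB)} = {truck_at(t3,portB)}
  ∪ pre   = {truck_at(t3,portB)} ∪ {in(p4,t3), truck_at(t3,portB)}
          = {in(p4,t3), truck_at(t3,portB)}

== RESULT ==
["in(p4,t3)", "truck_at(t3,portB)"]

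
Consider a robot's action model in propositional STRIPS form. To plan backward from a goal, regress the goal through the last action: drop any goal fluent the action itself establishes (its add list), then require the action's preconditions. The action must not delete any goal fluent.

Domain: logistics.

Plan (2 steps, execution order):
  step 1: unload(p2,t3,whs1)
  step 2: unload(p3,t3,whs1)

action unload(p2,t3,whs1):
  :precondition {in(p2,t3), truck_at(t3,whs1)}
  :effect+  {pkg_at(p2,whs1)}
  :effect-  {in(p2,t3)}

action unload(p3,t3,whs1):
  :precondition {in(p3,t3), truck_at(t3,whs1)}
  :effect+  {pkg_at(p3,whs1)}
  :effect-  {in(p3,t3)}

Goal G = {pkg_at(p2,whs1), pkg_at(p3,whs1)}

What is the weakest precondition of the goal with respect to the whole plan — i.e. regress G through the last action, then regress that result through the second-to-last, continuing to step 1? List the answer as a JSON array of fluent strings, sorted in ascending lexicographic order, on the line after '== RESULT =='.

Work backward from the goal:
  through step 2 (unload(p3,t3,whs1)): drop {pkg_at(p3,whs1)}, keep {pkg_at(p2,whs1)}, require {in(p3,t3), truck_at(t3,whs1)}
    → {in(p3,t3), pkg_at(p2,whs1), truck_at(t3,whs1)}
  through step 1 (unload(p2,t3,whs1)): drop {pkg_at(p2,whs1)}, keep {in(p3,t3), truck_at(t3,whs1)}, require {in(p2,t3), truck_at(t3,whs1)}
    → {in(p2,t3), in(p3,t3), truck_at(t3,whs1)}

== RESULT ==
["in(p2,t3)", "in(p3,t3)", "truck_at(t3,whs1)"]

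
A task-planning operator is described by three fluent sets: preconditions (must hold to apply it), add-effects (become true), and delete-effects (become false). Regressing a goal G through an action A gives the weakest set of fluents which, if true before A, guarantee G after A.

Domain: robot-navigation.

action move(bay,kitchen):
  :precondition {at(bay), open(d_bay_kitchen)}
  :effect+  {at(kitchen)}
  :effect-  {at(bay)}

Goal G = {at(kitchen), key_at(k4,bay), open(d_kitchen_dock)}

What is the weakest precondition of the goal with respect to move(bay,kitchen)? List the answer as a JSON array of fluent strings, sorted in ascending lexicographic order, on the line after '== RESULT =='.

Regress:
  G ∩ del = {}  (empty — regression defined)
  G \ add = {at(kitchen), key_at(k4,bay), open(d_kitchen_dock)} \ {at(kitchen)} = {key_at(k4,bay), open(d_kitchen_dock)}
  ∪ pre   = {key_at(k4,bay), open(d_kitchen_dock)} ∪ {at(bay), open(d_bay_kitchen)}
          = {at(bay), key_at(k4,bay), open(d_bay_kitchen), open(d_kitchen_dock)}

== RESULT ==
["at(bay)", "key_at(k4,bay)", "open(d_bay_kitchen)", "open(d_kitchen_dock)"]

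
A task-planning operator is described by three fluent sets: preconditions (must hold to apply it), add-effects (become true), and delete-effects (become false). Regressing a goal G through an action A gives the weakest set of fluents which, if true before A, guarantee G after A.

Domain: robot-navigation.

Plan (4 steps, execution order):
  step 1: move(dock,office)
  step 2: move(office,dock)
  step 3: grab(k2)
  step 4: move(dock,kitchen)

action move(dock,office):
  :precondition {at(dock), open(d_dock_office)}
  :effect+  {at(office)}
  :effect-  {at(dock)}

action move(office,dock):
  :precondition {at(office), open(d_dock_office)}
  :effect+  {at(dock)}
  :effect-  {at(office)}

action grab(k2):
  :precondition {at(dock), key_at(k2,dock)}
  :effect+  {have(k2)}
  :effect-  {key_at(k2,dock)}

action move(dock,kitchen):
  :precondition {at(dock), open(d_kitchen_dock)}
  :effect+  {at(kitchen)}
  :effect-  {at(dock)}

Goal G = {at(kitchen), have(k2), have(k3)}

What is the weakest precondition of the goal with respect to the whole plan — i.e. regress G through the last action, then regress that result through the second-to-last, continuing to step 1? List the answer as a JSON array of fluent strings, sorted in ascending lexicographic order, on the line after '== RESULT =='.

Work backward from the goal:
  through step 4 (move(dock,kitchen)): drop {at(kitchen)}, keep {have(k2), have(k3)}, require {at(dock), open(d_kitchen_dock)}
    → {at(dock), have(k2), have(k3), open(d_kitchen_dock)}
  through step 3 (grab(k2)): drop {have(k2)}, keep {at(dock), have(k3), open(d_kitchen_dock)}, require {at(dock), key_at(k2,dock)}
    → {at(dock), have(k3), key_at(k2,dock), open(d_kitchen_dock)}
  through step 2 (move(office,dock)): drop {at(dock)}, keep {have(k3), key_at(k2,dock), open(d_kitchen_dock)}, require {at(office), open(d_dock_office)}
    → {at(office), have(k3), key_at(k2,dock), open(d_dock_office), open(d_kitchen_dock)}
  through step 1 (move(dock,office)): drop {at(office)}, keep {have(k3), key_at(k2,dock), open(d_dock_office), open(d_kitchen_dock)}, require {at(dock), open(d_dock_office)}
    → {at(dock), have(k3), key_at(k2,dock), open(d_dock_office), open(d_kitchen_dock)}

== RESULT ==
["at(dock)", "have(k3)", "key_at(k2,dock)", "open(d_dock_office)", "open(d_kitchen_dock)"]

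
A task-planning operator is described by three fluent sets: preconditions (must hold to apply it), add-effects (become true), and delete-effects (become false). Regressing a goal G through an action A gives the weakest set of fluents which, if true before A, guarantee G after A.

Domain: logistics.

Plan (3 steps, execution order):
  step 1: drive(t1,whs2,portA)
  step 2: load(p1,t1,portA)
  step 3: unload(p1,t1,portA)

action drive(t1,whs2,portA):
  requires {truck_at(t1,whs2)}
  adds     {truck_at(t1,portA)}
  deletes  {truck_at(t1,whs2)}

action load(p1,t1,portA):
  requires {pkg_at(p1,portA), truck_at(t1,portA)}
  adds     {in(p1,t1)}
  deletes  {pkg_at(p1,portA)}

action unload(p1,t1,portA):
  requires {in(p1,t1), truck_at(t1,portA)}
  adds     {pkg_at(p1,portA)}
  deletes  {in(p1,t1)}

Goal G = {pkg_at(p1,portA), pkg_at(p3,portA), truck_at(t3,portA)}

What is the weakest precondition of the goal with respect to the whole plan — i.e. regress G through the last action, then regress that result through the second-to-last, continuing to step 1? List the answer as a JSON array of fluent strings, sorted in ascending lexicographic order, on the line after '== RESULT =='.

Work backward from the goal:
  through step 3 (unload(p1,t1,portA)): drop {pkg_at(p1,portA)}, keep {pkg_at(p3,portA), truck_at(t3,portA)}, require {in(p1,t1), truck_at(t1,portA)}
    → {in(p1,t1), pkg_at(p3,portA), truck_at(t1,portA), truck_at(t3,portA)}
  through step 2 (load(p1,t1,portA)): drop {in(p1,t1)}, keep {pkg_at(p3,portA), truck_at(t1,portA), truck_at(t3,portA)}, require {pkg_at(p1,portA), truck_at(t1,portA)}
    → {pkg_at(p1,portA), pkg_at(p3,portA), truck_at(t1,portA), truck_at(t3,portA)}
  through step 1 (drive(t1,whs2,portA)): drop {truck_at(t1,portA)}, keep {pkg_at(p1,portA), pkg_at(p3,portA), truck_at(t3,portA)}, require {truck_at(t1,whs2)}
    → {pkg_at(p1,portA), pkg_at(p3,portA), truck_at(t1,whs2), truck_at(t3,portA)}

== RESULT ==
["pkg_at(p1,portA)", "pkg_at(p3,portA)", "truck_at(t1,whs2)", "truck_at(t3,portA)"]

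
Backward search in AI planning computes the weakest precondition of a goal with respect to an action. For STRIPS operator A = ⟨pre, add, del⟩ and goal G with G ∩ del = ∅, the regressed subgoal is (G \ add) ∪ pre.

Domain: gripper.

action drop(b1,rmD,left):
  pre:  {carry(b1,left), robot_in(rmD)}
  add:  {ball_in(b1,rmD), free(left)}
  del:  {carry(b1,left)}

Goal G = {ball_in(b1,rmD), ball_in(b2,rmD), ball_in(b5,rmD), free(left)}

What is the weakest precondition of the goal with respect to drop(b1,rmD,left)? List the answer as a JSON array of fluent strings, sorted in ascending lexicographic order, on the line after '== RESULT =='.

Regress:
  G ∩ del = {}  (empty — regression defined)
  G \ add = {ball_in(b1,rmD), ball_in(b2,rmD), ball_in(b5,rmD), free(left)} \ {ball_in(b1,rmD), free(left)} = {ball_in(b2,rmD), ball_in(b5,rmD)}
  ∪ pre   = {ball_in(b2,rmD), ball_in(b5,rmD)} ∪ {carry(b1,left), robot_in(rmD)}
          = {ball_in(b2,rmD), ball_in(b5,rmD), carry(b1,left), robot_in(rmD)}

== RESULT ==
["ball_in(b2,rmD)", "ball_in(b5,rmD)", "carry(b1,left)", "robot_in(rmD)"]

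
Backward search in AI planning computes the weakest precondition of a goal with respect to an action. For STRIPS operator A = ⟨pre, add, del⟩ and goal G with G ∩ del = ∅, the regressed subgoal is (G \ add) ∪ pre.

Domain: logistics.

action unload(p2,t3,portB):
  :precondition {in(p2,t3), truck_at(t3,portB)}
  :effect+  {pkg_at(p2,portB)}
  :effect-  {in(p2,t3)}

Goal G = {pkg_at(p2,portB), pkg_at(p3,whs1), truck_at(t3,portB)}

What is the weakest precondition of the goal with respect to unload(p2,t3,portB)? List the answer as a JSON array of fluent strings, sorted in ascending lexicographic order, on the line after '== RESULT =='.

Regress:
  G ∩ del = {}  (empty — regression defined)
  G \ add = {pkg_at(p2,portB), pkg_at(p3,whs1), truck_at(t3,portB)} \ {pkg_at(p2,portB)} = {pkg_at(p3,whs1), truck_at(t3,portB)}
  ∪ pre   = {pkg_at(p3,whs1), truck_at(t3,portB)} ∪ {in(p2,t3), truck_at(t3,portB)}
          = {in(p2,t3), pkg_at(p3,whs1), truck_at(t3,portB)}

== RESULT ==
["in(p2,t3)", "pkg_at(p3,whs1)", "truck_at(t3,portB)"]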